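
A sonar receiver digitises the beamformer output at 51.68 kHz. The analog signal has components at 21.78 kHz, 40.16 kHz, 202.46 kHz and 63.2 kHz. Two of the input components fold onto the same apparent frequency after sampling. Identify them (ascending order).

40.16 kHz, 63.2 kHz

fs/2 = 25.84 kHz.
21.78 kHz ≤ fs/2 = 25.84 kHz, passes unchanged.
40.16 kHz > fs/2 = 25.84 kHz, folds to fs − 40.16 kHz = 11.52 kHz.
202.46 kHz mod fs = 47.42 kHz.
47.42 kHz > fs/2 = 25.84 kHz, folds to fs − 47.42 kHz = 4.26 kHz.
63.2 kHz mod fs = 11.52 kHz.
11.52 kHz ≤ fs/2 = 25.84 kHz, appears at 11.52 kHz.
40.16 kHz and 63.2 kHz both map to 11.52 kHz.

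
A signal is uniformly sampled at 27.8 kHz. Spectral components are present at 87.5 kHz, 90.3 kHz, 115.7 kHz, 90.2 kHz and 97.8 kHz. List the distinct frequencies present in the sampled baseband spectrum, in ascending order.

fs/2 = 13.9 kHz.
87.5 kHz mod fs = 4.1 kHz.
4.1 kHz ≤ fs/2 = 13.9 kHz, appears at 4.1 kHz.
90.3 kHz mod fs = 6.9 kHz.
6.9 kHz ≤ fs/2 = 13.9 kHz, appears at 6.9 kHz.
115.7 kHz mod fs = 4.5 kHz.
4.5 kHz ≤ fs/2 = 13.9 kHz, appears at 4.5 kHz.
90.2 kHz mod fs = 6.8 kHz.
6.8 kHz ≤ fs/2 = 13.9 kHz, appears at 6.8 kHz.
97.8 kHz mod fs = 14.4 kHz.
14.4 kHz > fs/2 = 13.9 kHz, folds to fs − 14.4 kHz = 13.4 kHz.
Distinct values: {4.1 kHz, 4.5 kHz, 6.8 kHz, 6.9 kHz, 13.4 kHz}.

4.1 kHz, 4.5 kHz, 6.8 kHz, 6.9 kHz, 13.4 kHz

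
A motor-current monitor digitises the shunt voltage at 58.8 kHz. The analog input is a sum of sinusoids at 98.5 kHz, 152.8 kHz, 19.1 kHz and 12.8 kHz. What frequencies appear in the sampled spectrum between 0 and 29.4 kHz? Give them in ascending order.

fs/2 = 29.4 kHz.
98.5 kHz mod fs = 39.7 kHz.
39.7 kHz > fs/2 = 29.4 kHz, folds to fs − 39.7 kHz = 19.1 kHz.
152.8 kHz mod fs = 35.2 kHz.
35.2 kHz > fs/2 = 29.4 kHz, folds to fs − 35.2 kHz = 23.6 kHz.
19.1 kHz ≤ fs/2 = 29.4 kHz, passes unchanged.
12.8 kHz ≤ fs/2 = 29.4 kHz, passes unchanged.
Distinct values: {12.8 kHz, 19.1 kHz, 23.6 kHz}.

12.8 kHz, 19.1 kHz, 23.6 kHz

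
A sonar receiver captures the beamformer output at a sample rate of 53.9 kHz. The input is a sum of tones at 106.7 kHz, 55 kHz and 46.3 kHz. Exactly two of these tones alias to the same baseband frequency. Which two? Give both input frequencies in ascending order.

fs/2 = 26.95 kHz.
106.7 kHz mod fs = 52.8 kHz.
52.8 kHz > fs/2 = 26.95 kHz, folds to fs − 52.8 kHz = 1.1 kHz.
55 kHz mod fs = 1.1 kHz.
1.1 kHz ≤ fs/2 = 26.95 kHz, appears at 1.1 kHz.
46.3 kHz > fs/2 = 26.95 kHz, folds to fs − 46.3 kHz = 7.6 kHz.
55 kHz and 106.7 kHz both map to 1.1 kHz.

55 kHz, 106.7 kHz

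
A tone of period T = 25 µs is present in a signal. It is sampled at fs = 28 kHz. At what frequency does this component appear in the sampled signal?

T = 25 µs → f = 1/T = 40 kHz.
40 kHz mod fs = 12 kHz.
12 kHz ≤ fs/2 = 14 kHz, appears at 12 kHz.

12 kHz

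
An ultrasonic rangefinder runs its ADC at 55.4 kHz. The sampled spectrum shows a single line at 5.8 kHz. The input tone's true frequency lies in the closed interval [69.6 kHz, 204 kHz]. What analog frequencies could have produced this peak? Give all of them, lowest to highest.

Frequencies that alias to 5.8 kHz are k·fs ± 5.8 kHz for integer k ≥ 0.
k=0: 5.8 kHz.
k=1: 49.6 kHz, 61.2 kHz.
k=2: 105 kHz, 116.6 kHz.
k=3: 160.4 kHz, 172 kHz.
k=4: 215.8 kHz, 227.4 kHz.
Within [69.6 kHz, 204 kHz]: 105 kHz, 116.6 kHz, 160.4 kHz, 172 kHz.

105 kHz, 116.6 kHz, 160.4 kHz, 172 kHz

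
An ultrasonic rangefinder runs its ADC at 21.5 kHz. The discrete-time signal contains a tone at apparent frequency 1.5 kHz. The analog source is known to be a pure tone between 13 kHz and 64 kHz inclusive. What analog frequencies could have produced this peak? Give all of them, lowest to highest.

20 kHz, 23 kHz, 41.5 kHz, 44.5 kHz, 63 kHz

Frequencies that alias to 1.5 kHz are k·fs ± 1.5 kHz for integer k ≥ 0.
k=0: 1.5 kHz.
k=1: 20 kHz, 23 kHz.
k=2: 41.5 kHz, 44.5 kHz.
k=3: 63 kHz, 66 kHz.
k=4: 84.5 kHz, 87.5 kHz.
Within [13 kHz, 64 kHz]: 20 kHz, 23 kHz, 41.5 kHz, 44.5 kHz, 63 kHz.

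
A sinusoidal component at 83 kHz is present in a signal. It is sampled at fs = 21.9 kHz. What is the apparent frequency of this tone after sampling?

83 kHz mod fs = 17.3 kHz.
17.3 kHz > fs/2 = 10.95 kHz, folds to fs − 17.3 kHz = 4.6 kHz.

4.6 kHz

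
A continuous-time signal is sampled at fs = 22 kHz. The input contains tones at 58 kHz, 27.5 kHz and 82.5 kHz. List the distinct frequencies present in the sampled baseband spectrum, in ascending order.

5.5 kHz, 8 kHz

fs/2 = 11 kHz.
58 kHz mod fs = 14 kHz.
14 kHz > fs/2 = 11 kHz, folds to fs − 14 kHz = 8 kHz.
27.5 kHz mod fs = 5.5 kHz.
5.5 kHz ≤ fs/2 = 11 kHz, appears at 5.5 kHz.
82.5 kHz mod fs = 16.5 kHz.
16.5 kHz > fs/2 = 11 kHz, folds to fs − 16.5 kHz = 5.5 kHz.
Distinct values: {5.5 kHz, 8 kHz}.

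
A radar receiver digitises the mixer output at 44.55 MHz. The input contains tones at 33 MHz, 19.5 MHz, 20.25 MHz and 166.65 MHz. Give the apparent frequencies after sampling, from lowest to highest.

11.55 MHz, 19.5 MHz, 20.25 MHz

fs/2 = 22.275 MHz.
33 MHz > fs/2 = 22.275 MHz, folds to fs − 33 MHz = 11.55 MHz.
19.5 MHz ≤ fs/2 = 22.275 MHz, passes unchanged.
20.25 MHz ≤ fs/2 = 22.275 MHz, passes unchanged.
166.65 MHz mod fs = 33 MHz.
33 MHz > fs/2 = 22.275 MHz, folds to fs − 33 MHz = 11.55 MHz.
Distinct values: {11.55 MHz, 19.5 MHz, 20.25 MHz}.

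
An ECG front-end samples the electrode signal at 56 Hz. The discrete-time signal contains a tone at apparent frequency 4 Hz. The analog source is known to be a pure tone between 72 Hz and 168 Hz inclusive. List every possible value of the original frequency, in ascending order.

108 Hz, 116 Hz, 164 Hz

Frequencies that alias to 4 Hz are k·fs ± 4 Hz for integer k ≥ 0.
k=0: 4 Hz.
k=1: 52 Hz, 60 Hz.
k=2: 108 Hz, 116 Hz.
k=3: 164 Hz, 172 Hz.
k=4: 220 Hz, 228 Hz.
Within [72 Hz, 168 Hz]: 108 Hz, 116 Hz, 164 Hz.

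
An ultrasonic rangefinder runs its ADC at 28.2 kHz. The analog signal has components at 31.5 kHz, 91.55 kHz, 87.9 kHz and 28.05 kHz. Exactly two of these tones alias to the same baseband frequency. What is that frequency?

fs/2 = 14.1 kHz.
31.5 kHz mod fs = 3.3 kHz.
3.3 kHz ≤ fs/2 = 14.1 kHz, appears at 3.3 kHz.
91.55 kHz mod fs = 6.95 kHz.
6.95 kHz ≤ fs/2 = 14.1 kHz, appears at 6.95 kHz.
87.9 kHz mod fs = 3.3 kHz.
3.3 kHz ≤ fs/2 = 14.1 kHz, appears at 3.3 kHz.
28.05 kHz > fs/2 = 14.1 kHz, folds to fs − 28.05 kHz = 0.15 kHz.
31.5 kHz and 87.9 kHz both map to 3.3 kHz.

3.3 kHz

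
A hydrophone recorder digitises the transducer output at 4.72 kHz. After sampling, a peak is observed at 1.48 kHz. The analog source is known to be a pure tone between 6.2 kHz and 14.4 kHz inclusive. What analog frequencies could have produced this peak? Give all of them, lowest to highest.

6.2 kHz, 7.96 kHz, 10.92 kHz, 12.68 kHz

Frequencies that alias to 1.48 kHz are k·fs ± 1.48 kHz for integer k ≥ 0.
k=0: 1.48 kHz.
k=1: 3.24 kHz, 6.2 kHz.
k=2: 7.96 kHz, 10.92 kHz.
k=3: 12.68 kHz, 15.64 kHz.
k=4: 17.4 kHz, 20.36 kHz.
Within [6.2 kHz, 14.4 kHz]: 6.2 kHz, 7.96 kHz, 10.92 kHz, 12.68 kHz.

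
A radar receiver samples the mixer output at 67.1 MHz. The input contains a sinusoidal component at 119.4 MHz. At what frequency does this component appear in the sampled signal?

14.8 MHz

119.4 MHz mod fs = 52.3 MHz.
52.3 MHz > fs/2 = 33.55 MHz, folds to fs − 52.3 MHz = 14.8 MHz.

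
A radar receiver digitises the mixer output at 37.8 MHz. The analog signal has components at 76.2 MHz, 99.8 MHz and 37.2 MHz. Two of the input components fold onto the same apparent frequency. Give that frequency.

0.6 MHz

fs/2 = 18.9 MHz.
76.2 MHz mod fs = 0.6 MHz.
0.6 MHz ≤ fs/2 = 18.9 MHz, appears at 0.6 MHz.
99.8 MHz mod fs = 24.2 MHz.
24.2 MHz > fs/2 = 18.9 MHz, folds to fs − 24.2 MHz = 13.6 MHz.
37.2 MHz > fs/2 = 18.9 MHz, folds to fs − 37.2 MHz = 0.6 MHz.
37.2 MHz and 76.2 MHz both map to 0.6 MHz.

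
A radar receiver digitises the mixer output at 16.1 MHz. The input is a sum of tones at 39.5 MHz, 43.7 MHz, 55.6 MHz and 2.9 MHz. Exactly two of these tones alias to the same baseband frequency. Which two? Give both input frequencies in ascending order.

39.5 MHz, 55.6 MHz

fs/2 = 8.05 MHz.
39.5 MHz mod fs = 7.3 MHz.
7.3 MHz ≤ fs/2 = 8.05 MHz, appears at 7.3 MHz.
43.7 MHz mod fs = 11.5 MHz.
11.5 MHz > fs/2 = 8.05 MHz, folds to fs − 11.5 MHz = 4.6 MHz.
55.6 MHz mod fs = 7.3 MHz.
7.3 MHz ≤ fs/2 = 8.05 MHz, appears at 7.3 MHz.
2.9 MHz ≤ fs/2 = 8.05 MHz, passes unchanged.
39.5 MHz and 55.6 MHz both map to 7.3 MHz.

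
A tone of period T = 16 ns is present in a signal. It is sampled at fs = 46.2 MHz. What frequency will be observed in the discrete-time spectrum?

16.3 MHz

T = 16 ns → f = 1/T = 62.5 MHz.
62.5 MHz mod fs = 16.3 MHz.
16.3 MHz ≤ fs/2 = 23.1 MHz, appears at 16.3 MHz.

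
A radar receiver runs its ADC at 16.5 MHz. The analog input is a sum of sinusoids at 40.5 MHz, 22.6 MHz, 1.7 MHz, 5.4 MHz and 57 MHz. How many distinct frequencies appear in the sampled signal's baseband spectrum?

fs/2 = 8.25 MHz.
40.5 MHz mod fs = 7.5 MHz.
7.5 MHz ≤ fs/2 = 8.25 MHz, appears at 7.5 MHz.
22.6 MHz mod fs = 6.1 MHz.
6.1 MHz ≤ fs/2 = 8.25 MHz, appears at 6.1 MHz.
1.7 MHz ≤ fs/2 = 8.25 MHz, passes unchanged.
5.4 MHz ≤ fs/2 = 8.25 MHz, passes unchanged.
57 MHz mod fs = 7.5 MHz.
7.5 MHz ≤ fs/2 = 8.25 MHz, appears at 7.5 MHz.
Distinct values: {1.7 MHz, 5.4 MHz, 6.1 MHz, 7.5 MHz} → 4.

4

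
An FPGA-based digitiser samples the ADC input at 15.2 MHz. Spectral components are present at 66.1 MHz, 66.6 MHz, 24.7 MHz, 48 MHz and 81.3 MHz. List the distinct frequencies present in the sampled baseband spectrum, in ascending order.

2.4 MHz, 5.3 MHz, 5.7 MHz, 5.8 MHz

fs/2 = 7.6 MHz.
66.1 MHz mod fs = 5.3 MHz.
5.3 MHz ≤ fs/2 = 7.6 MHz, appears at 5.3 MHz.
66.6 MHz mod fs = 5.8 MHz.
5.8 MHz ≤ fs/2 = 7.6 MHz, appears at 5.8 MHz.
24.7 MHz mod fs = 9.5 MHz.
9.5 MHz > fs/2 = 7.6 MHz, folds to fs − 9.5 MHz = 5.7 MHz.
48 MHz mod fs = 2.4 MHz.
2.4 MHz ≤ fs/2 = 7.6 MHz, appears at 2.4 MHz.
81.3 MHz mod fs = 5.3 MHz.
5.3 MHz ≤ fs/2 = 7.6 MHz, appears at 5.3 MHz.
Distinct values: {2.4 MHz, 5.3 MHz, 5.7 MHz, 5.8 MHz}.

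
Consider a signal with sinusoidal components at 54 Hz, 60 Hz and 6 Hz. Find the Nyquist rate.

Highest-frequency component: 60 Hz.
Nyquist rate = 2 × 60 Hz = 120 Hz.

120 Hz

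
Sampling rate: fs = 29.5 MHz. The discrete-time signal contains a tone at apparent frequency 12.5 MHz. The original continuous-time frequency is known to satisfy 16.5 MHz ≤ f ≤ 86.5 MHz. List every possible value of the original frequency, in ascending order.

17 MHz, 42 MHz, 46.5 MHz, 71.5 MHz, 76 MHz

Frequencies that alias to 12.5 MHz are k·fs ± 12.5 MHz for integer k ≥ 0.
k=0: 12.5 MHz.
k=1: 17 MHz, 42 MHz.
k=2: 46.5 MHz, 71.5 MHz.
k=3: 76 MHz, 101 MHz.
k=4: 105.5 MHz, 130.5 MHz.
Within [16.5 MHz, 86.5 MHz]: 17 MHz, 42 MHz, 46.5 MHz, 71.5 MHz, 76 MHz.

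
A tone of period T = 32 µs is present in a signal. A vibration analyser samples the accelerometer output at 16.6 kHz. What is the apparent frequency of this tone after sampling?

T = 32 µs → f = 1/T = 31.25 kHz.
31.25 kHz mod fs = 14.65 kHz.
14.65 kHz > fs/2 = 8.3 kHz, folds to fs − 14.65 kHz = 1.95 kHz.

1.95 kHz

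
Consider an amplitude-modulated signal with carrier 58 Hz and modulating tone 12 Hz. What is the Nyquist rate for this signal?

140 Hz

AM sidebands sit at fc ± fm = 46 Hz and 70 Hz.
Highest-frequency component: 70 Hz.
Nyquist rate = 2 × 70 Hz = 140 Hz.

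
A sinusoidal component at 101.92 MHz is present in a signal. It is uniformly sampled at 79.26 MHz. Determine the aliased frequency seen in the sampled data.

22.66 MHz

101.92 MHz mod fs = 22.66 MHz.
22.66 MHz ≤ fs/2 = 39.63 MHz, appears at 22.66 MHz.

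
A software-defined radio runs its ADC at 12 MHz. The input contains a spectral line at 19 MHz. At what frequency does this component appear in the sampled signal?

5 MHz

19 MHz mod fs = 7 MHz.
7 MHz > fs/2 = 6 MHz, folds to fs − 7 MHz = 5 MHz.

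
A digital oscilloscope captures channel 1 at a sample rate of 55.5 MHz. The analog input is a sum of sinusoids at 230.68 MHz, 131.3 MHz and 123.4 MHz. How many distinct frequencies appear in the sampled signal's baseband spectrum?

fs/2 = 27.75 MHz.
230.68 MHz mod fs = 8.68 MHz.
8.68 MHz ≤ fs/2 = 27.75 MHz, appears at 8.68 MHz.
131.3 MHz mod fs = 20.3 MHz.
20.3 MHz ≤ fs/2 = 27.75 MHz, appears at 20.3 MHz.
123.4 MHz mod fs = 12.4 MHz.
12.4 MHz ≤ fs/2 = 27.75 MHz, appears at 12.4 MHz.
Distinct values: {8.68 MHz, 12.4 MHz, 20.3 MHz} → 3.

3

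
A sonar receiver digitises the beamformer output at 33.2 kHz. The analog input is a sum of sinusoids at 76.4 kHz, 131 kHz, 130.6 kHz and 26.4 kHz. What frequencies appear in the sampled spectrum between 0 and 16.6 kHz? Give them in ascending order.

fs/2 = 16.6 kHz.
76.4 kHz mod fs = 10 kHz.
10 kHz ≤ fs/2 = 16.6 kHz, appears at 10 kHz.
131 kHz mod fs = 31.4 kHz.
31.4 kHz > fs/2 = 16.6 kHz, folds to fs − 31.4 kHz = 1.8 kHz.
130.6 kHz mod fs = 31 kHz.
31 kHz > fs/2 = 16.6 kHz, folds to fs − 31 kHz = 2.2 kHz.
26.4 kHz > fs/2 = 16.6 kHz, folds to fs − 26.4 kHz = 6.8 kHz.
Distinct values: {1.8 kHz, 2.2 kHz, 6.8 kHz, 10 kHz}.

1.8 kHz, 2.2 kHz, 6.8 kHz, 10 kHz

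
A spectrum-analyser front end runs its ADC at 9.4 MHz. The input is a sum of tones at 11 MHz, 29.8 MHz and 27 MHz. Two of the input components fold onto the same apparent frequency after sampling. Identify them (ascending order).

fs/2 = 4.7 MHz.
11 MHz mod fs = 1.6 MHz.
1.6 MHz ≤ fs/2 = 4.7 MHz, appears at 1.6 MHz.
29.8 MHz mod fs = 1.6 MHz.
1.6 MHz ≤ fs/2 = 4.7 MHz, appears at 1.6 MHz.
27 MHz mod fs = 8.2 MHz.
8.2 MHz > fs/2 = 4.7 MHz, folds to fs − 8.2 MHz = 1.2 MHz.
11 MHz and 29.8 MHz both map to 1.6 MHz.

11 MHz, 29.8 MHz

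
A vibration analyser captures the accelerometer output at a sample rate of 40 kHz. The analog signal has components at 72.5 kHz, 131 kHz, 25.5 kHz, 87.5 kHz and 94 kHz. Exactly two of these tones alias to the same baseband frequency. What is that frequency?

7.5 kHz

fs/2 = 20 kHz.
72.5 kHz mod fs = 32.5 kHz.
32.5 kHz > fs/2 = 20 kHz, folds to fs − 32.5 kHz = 7.5 kHz.
131 kHz mod fs = 11 kHz.
11 kHz ≤ fs/2 = 20 kHz, appears at 11 kHz.
25.5 kHz > fs/2 = 20 kHz, folds to fs − 25.5 kHz = 14.5 kHz.
87.5 kHz mod fs = 7.5 kHz.
7.5 kHz ≤ fs/2 = 20 kHz, appears at 7.5 kHz.
94 kHz mod fs = 14 kHz.
14 kHz ≤ fs/2 = 20 kHz, appears at 14 kHz.
72.5 kHz and 87.5 kHz both map to 7.5 kHz.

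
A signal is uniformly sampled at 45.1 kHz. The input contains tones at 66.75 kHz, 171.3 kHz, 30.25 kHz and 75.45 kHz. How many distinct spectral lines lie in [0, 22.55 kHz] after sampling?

fs/2 = 22.55 kHz.
66.75 kHz mod fs = 21.65 kHz.
21.65 kHz ≤ fs/2 = 22.55 kHz, appears at 21.65 kHz.
171.3 kHz mod fs = 36 kHz.
36 kHz > fs/2 = 22.55 kHz, folds to fs − 36 kHz = 9.1 kHz.
30.25 kHz > fs/2 = 22.55 kHz, folds to fs − 30.25 kHz = 14.85 kHz.
75.45 kHz mod fs = 30.35 kHz.
30.35 kHz > fs/2 = 22.55 kHz, folds to fs − 30.35 kHz = 14.75 kHz.
Distinct values: {9.1 kHz, 14.75 kHz, 14.85 kHz, 21.65 kHz} → 4.

4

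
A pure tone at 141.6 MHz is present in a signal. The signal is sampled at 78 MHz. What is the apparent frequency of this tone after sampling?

141.6 MHz mod fs = 63.6 MHz.
63.6 MHz > fs/2 = 39 MHz, folds to fs − 63.6 MHz = 14.4 MHz.

14.4 MHz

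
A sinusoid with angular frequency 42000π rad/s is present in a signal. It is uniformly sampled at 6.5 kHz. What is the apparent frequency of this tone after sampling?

ω = 42000π rad/s → f = ω/(2π) = 21000 Hz = 21 kHz.
21 kHz mod fs = 1.5 kHz.
1.5 kHz ≤ fs/2 = 3.25 kHz, appears at 1.5 kHz.

1.5 kHz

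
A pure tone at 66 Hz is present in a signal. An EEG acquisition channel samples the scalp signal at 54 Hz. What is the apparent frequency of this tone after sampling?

66 Hz mod fs = 12 Hz.
12 Hz ≤ fs/2 = 27 Hz, appears at 12 Hz.

12 Hz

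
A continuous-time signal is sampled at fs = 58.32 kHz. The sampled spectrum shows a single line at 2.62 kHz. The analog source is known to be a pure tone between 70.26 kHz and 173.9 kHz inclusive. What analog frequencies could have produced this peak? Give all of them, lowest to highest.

Frequencies that alias to 2.62 kHz are k·fs ± 2.62 kHz for integer k ≥ 0.
k=0: 2.62 kHz.
k=1: 55.7 kHz, 60.94 kHz.
k=2: 114.02 kHz, 119.26 kHz.
k=3: 172.34 kHz, 177.58 kHz.
k=4: 230.66 kHz, 235.9 kHz.
Within [70.26 kHz, 173.9 kHz]: 114.02 kHz, 119.26 kHz, 172.34 kHz.

114.02 kHz, 119.26 kHz, 172.34 kHz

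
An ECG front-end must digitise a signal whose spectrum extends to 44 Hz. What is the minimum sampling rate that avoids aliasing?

88 Hz

Nyquist rate = 2 × 44 Hz = 88 Hz.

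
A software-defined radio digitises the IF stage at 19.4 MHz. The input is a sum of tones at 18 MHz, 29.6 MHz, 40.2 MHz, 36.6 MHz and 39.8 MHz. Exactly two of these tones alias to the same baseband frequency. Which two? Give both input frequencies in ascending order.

fs/2 = 9.7 MHz.
18 MHz > fs/2 = 9.7 MHz, folds to fs − 18 MHz = 1.4 MHz.
29.6 MHz mod fs = 10.2 MHz.
10.2 MHz > fs/2 = 9.7 MHz, folds to fs − 10.2 MHz = 9.2 MHz.
40.2 MHz mod fs = 1.4 MHz.
1.4 MHz ≤ fs/2 = 9.7 MHz, appears at 1.4 MHz.
36.6 MHz mod fs = 17.2 MHz.
17.2 MHz > fs/2 = 9.7 MHz, folds to fs − 17.2 MHz = 2.2 MHz.
39.8 MHz mod fs = 1 MHz.
1 MHz ≤ fs/2 = 9.7 MHz, appears at 1 MHz.
18 MHz and 40.2 MHz both map to 1.4 MHz.

18 MHz, 40.2 MHz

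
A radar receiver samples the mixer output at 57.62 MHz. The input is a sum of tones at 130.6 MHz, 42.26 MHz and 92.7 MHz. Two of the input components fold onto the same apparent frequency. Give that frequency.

15.36 MHz

fs/2 = 28.81 MHz.
130.6 MHz mod fs = 15.36 MHz.
15.36 MHz ≤ fs/2 = 28.81 MHz, appears at 15.36 MHz.
42.26 MHz > fs/2 = 28.81 MHz, folds to fs − 42.26 MHz = 15.36 MHz.
92.7 MHz mod fs = 35.08 MHz.
35.08 MHz > fs/2 = 28.81 MHz, folds to fs − 35.08 MHz = 22.54 MHz.
42.26 MHz and 130.6 MHz both map to 15.36 MHz.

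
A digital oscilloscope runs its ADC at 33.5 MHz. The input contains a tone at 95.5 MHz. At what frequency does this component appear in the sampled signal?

5 MHz

95.5 MHz mod fs = 28.5 MHz.
28.5 MHz > fs/2 = 16.75 MHz, folds to fs − 28.5 MHz = 5 MHz.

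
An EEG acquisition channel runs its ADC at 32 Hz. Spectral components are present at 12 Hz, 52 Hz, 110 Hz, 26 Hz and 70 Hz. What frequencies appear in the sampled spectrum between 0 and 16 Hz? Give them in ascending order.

6 Hz, 12 Hz, 14 Hz

fs/2 = 16 Hz.
12 Hz ≤ fs/2 = 16 Hz, passes unchanged.
52 Hz mod fs = 20 Hz.
20 Hz > fs/2 = 16 Hz, folds to fs − 20 Hz = 12 Hz.
110 Hz mod fs = 14 Hz.
14 Hz ≤ fs/2 = 16 Hz, appears at 14 Hz.
26 Hz > fs/2 = 16 Hz, folds to fs − 26 Hz = 6 Hz.
70 Hz mod fs = 6 Hz.
6 Hz ≤ fs/2 = 16 Hz, appears at 6 Hz.
Distinct values: {6 Hz, 12 Hz, 14 Hz}.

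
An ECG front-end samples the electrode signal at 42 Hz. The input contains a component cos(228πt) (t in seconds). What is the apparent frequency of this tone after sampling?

12 Hz

ω = 228π rad/s → f = ω/(2π) = 114 Hz.
114 Hz mod fs = 30 Hz.
30 Hz > fs/2 = 21 Hz, folds to fs − 30 Hz = 12 Hz.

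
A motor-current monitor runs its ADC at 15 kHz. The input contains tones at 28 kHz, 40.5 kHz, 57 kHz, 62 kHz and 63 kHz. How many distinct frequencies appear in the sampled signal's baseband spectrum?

3

fs/2 = 7.5 kHz.
28 kHz mod fs = 13 kHz.
13 kHz > fs/2 = 7.5 kHz, folds to fs − 13 kHz = 2 kHz.
40.5 kHz mod fs = 10.5 kHz.
10.5 kHz > fs/2 = 7.5 kHz, folds to fs − 10.5 kHz = 4.5 kHz.
57 kHz mod fs = 12 kHz.
12 kHz > fs/2 = 7.5 kHz, folds to fs − 12 kHz = 3 kHz.
62 kHz mod fs = 2 kHz.
2 kHz ≤ fs/2 = 7.5 kHz, appears at 2 kHz.
63 kHz mod fs = 3 kHz.
3 kHz ≤ fs/2 = 7.5 kHz, appears at 3 kHz.
Distinct values: {2 kHz, 3 kHz, 4.5 kHz} → 3.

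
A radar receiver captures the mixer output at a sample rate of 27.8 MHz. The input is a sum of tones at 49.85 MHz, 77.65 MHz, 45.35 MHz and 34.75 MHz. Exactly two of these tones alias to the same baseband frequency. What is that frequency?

fs/2 = 13.9 MHz.
49.85 MHz mod fs = 22.05 MHz.
22.05 MHz > fs/2 = 13.9 MHz, folds to fs − 22.05 MHz = 5.75 MHz.
77.65 MHz mod fs = 22.05 MHz.
22.05 MHz > fs/2 = 13.9 MHz, folds to fs − 22.05 MHz = 5.75 MHz.
45.35 MHz mod fs = 17.55 MHz.
17.55 MHz > fs/2 = 13.9 MHz, folds to fs − 17.55 MHz = 10.25 MHz.
34.75 MHz mod fs = 6.95 MHz.
6.95 MHz ≤ fs/2 = 13.9 MHz, appears at 6.95 MHz.
49.85 MHz and 77.65 MHz both map to 5.75 MHz.

5.75 MHz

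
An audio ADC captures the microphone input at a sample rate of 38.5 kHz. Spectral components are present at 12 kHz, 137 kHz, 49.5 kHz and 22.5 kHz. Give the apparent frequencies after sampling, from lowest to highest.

11 kHz, 12 kHz, 16 kHz, 17 kHz

fs/2 = 19.25 kHz.
12 kHz ≤ fs/2 = 19.25 kHz, passes unchanged.
137 kHz mod fs = 21.5 kHz.
21.5 kHz > fs/2 = 19.25 kHz, folds to fs − 21.5 kHz = 17 kHz.
49.5 kHz mod fs = 11 kHz.
11 kHz ≤ fs/2 = 19.25 kHz, appears at 11 kHz.
22.5 kHz > fs/2 = 19.25 kHz, folds to fs − 22.5 kHz = 16 kHz.
Distinct values: {11 kHz, 12 kHz, 16 kHz, 17 kHz}.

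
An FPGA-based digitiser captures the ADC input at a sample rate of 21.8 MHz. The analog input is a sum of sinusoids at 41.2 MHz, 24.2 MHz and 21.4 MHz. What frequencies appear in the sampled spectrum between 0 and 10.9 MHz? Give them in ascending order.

0.4 MHz, 2.4 MHz

fs/2 = 10.9 MHz.
41.2 MHz mod fs = 19.4 MHz.
19.4 MHz > fs/2 = 10.9 MHz, folds to fs − 19.4 MHz = 2.4 MHz.
24.2 MHz mod fs = 2.4 MHz.
2.4 MHz ≤ fs/2 = 10.9 MHz, appears at 2.4 MHz.
21.4 MHz > fs/2 = 10.9 MHz, folds to fs − 21.4 MHz = 0.4 MHz.
Distinct values: {0.4 MHz, 2.4 MHz}.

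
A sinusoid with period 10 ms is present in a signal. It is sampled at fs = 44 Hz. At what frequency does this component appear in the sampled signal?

T = 10 ms → f = 1/T = 100 Hz.
100 Hz mod fs = 12 Hz.
12 Hz ≤ fs/2 = 22 Hz, appears at 12 Hz.

12 Hz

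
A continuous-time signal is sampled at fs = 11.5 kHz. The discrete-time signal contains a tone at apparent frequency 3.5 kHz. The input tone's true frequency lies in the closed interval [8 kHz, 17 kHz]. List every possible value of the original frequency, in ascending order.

Frequencies that alias to 3.5 kHz are k·fs ± 3.5 kHz for integer k ≥ 0.
k=0: 3.5 kHz.
k=1: 8 kHz, 15 kHz.
k=2: 19.5 kHz, 26.5 kHz.
Within [8 kHz, 17 kHz]: 8 kHz, 15 kHz.

8 kHz, 15 kHz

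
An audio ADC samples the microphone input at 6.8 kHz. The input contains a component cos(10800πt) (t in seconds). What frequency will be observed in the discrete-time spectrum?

ω = 10800π rad/s → f = ω/(2π) = 5400 Hz = 5.4 kHz.
5.4 kHz > fs/2 = 3.4 kHz, folds to fs − 5.4 kHz = 1.4 kHz.

1.4 kHz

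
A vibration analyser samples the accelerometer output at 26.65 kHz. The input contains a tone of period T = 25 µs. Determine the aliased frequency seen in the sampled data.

13.3 kHz

T = 25 µs → f = 1/T = 40 kHz.
40 kHz mod fs = 13.35 kHz.
13.35 kHz > fs/2 = 13.325 kHz, folds to fs − 13.35 kHz = 13.3 kHz.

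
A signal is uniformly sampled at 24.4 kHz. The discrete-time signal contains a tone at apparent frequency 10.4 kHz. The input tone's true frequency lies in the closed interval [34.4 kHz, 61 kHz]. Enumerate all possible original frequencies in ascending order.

34.8 kHz, 38.4 kHz, 59.2 kHz

Frequencies that alias to 10.4 kHz are k·fs ± 10.4 kHz for integer k ≥ 0.
k=0: 10.4 kHz.
k=1: 14 kHz, 34.8 kHz.
k=2: 38.4 kHz, 59.2 kHz.
k=3: 62.8 kHz, 83.6 kHz.
Within [34.4 kHz, 61 kHz]: 34.8 kHz, 38.4 kHz, 59.2 kHz.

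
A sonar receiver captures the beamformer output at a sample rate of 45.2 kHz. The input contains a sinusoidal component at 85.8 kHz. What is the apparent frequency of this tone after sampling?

4.6 kHz

85.8 kHz mod fs = 40.6 kHz.
40.6 kHz > fs/2 = 22.6 kHz, folds to fs − 40.6 kHz = 4.6 kHz.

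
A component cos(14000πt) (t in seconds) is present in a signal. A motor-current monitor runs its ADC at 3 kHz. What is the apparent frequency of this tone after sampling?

1 kHz

ω = 14000π rad/s → f = ω/(2π) = 7000 Hz = 7 kHz.
7 kHz mod fs = 1 kHz.
1 kHz ≤ fs/2 = 1.5 kHz, appears at 1 kHz.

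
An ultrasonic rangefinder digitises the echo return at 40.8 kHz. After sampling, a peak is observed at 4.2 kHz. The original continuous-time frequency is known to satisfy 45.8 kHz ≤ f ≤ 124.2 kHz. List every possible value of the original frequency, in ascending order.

Frequencies that alias to 4.2 kHz are k·fs ± 4.2 kHz for integer k ≥ 0.
k=0: 4.2 kHz.
k=1: 36.6 kHz, 45 kHz.
k=2: 77.4 kHz, 85.8 kHz.
k=3: 118.2 kHz, 126.6 kHz.
k=4: 159 kHz, 167.4 kHz.
Within [45.8 kHz, 124.2 kHz]: 77.4 kHz, 85.8 kHz, 118.2 kHz.

77.4 kHz, 85.8 kHz, 118.2 kHz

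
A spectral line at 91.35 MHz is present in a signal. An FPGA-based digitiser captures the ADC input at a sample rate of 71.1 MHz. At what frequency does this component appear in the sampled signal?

20.25 MHz

91.35 MHz mod fs = 20.25 MHz.
20.25 MHz ≤ fs/2 = 35.55 MHz, appears at 20.25 MHz.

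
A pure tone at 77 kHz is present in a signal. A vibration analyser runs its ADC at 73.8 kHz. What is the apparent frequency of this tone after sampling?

77 kHz mod fs = 3.2 kHz.
3.2 kHz ≤ fs/2 = 36.9 kHz, appears at 3.2 kHz.

3.2 kHz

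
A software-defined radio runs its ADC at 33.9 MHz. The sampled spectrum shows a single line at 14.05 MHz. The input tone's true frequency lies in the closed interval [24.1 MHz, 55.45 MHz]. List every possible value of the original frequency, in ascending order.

47.95 MHz, 53.75 MHz

Frequencies that alias to 14.05 MHz are k·fs ± 14.05 MHz for integer k ≥ 0.
k=0: 14.05 MHz.
k=1: 19.85 MHz, 47.95 MHz.
k=2: 53.75 MHz, 81.85 MHz.
k=3: 87.65 MHz, 115.75 MHz.
Within [24.1 MHz, 55.45 MHz]: 47.95 MHz, 53.75 MHz.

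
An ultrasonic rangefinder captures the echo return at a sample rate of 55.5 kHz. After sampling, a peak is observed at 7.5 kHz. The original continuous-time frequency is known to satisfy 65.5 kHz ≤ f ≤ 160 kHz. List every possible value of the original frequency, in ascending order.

Frequencies that alias to 7.5 kHz are k·fs ± 7.5 kHz for integer k ≥ 0.
k=0: 7.5 kHz.
k=1: 48 kHz, 63 kHz.
k=2: 103.5 kHz, 118.5 kHz.
k=3: 159 kHz, 174 kHz.
k=4: 214.5 kHz, 229.5 kHz.
Within [65.5 kHz, 160 kHz]: 103.5 kHz, 118.5 kHz, 159 kHz.

103.5 kHz, 118.5 kHz, 159 kHz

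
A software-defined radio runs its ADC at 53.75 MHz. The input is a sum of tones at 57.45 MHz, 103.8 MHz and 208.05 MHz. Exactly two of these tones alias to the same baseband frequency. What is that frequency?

3.7 MHz

fs/2 = 26.875 MHz.
57.45 MHz mod fs = 3.7 MHz.
3.7 MHz ≤ fs/2 = 26.875 MHz, appears at 3.7 MHz.
103.8 MHz mod fs = 50.05 MHz.
50.05 MHz > fs/2 = 26.875 MHz, folds to fs − 50.05 MHz = 3.7 MHz.
208.05 MHz mod fs = 46.8 MHz.
46.8 MHz > fs/2 = 26.875 MHz, folds to fs − 46.8 MHz = 6.95 MHz.
57.45 MHz and 103.8 MHz both map to 3.7 MHz.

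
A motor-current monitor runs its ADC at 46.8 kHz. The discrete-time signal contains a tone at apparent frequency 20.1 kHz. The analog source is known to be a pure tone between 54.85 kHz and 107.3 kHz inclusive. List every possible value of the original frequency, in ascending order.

Frequencies that alias to 20.1 kHz are k·fs ± 20.1 kHz for integer k ≥ 0.
k=0: 20.1 kHz.
k=1: 26.7 kHz, 66.9 kHz.
k=2: 73.5 kHz, 113.7 kHz.
k=3: 120.3 kHz, 160.5 kHz.
Within [54.85 kHz, 107.3 kHz]: 66.9 kHz, 73.5 kHz.

66.9 kHz, 73.5 kHz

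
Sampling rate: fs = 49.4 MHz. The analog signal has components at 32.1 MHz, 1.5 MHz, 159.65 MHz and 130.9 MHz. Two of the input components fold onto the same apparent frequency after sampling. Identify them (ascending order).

32.1 MHz, 130.9 MHz

fs/2 = 24.7 MHz.
32.1 MHz > fs/2 = 24.7 MHz, folds to fs − 32.1 MHz = 17.3 MHz.
1.5 MHz ≤ fs/2 = 24.7 MHz, passes unchanged.
159.65 MHz mod fs = 11.45 MHz.
11.45 MHz ≤ fs/2 = 24.7 MHz, appears at 11.45 MHz.
130.9 MHz mod fs = 32.1 MHz.
32.1 MHz > fs/2 = 24.7 MHz, folds to fs − 32.1 MHz = 17.3 MHz.
32.1 MHz and 130.9 MHz both map to 17.3 MHz.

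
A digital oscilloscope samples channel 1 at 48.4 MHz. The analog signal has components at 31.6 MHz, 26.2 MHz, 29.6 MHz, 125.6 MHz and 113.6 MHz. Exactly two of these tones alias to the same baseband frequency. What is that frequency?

fs/2 = 24.2 MHz.
31.6 MHz > fs/2 = 24.2 MHz, folds to fs − 31.6 MHz = 16.8 MHz.
26.2 MHz > fs/2 = 24.2 MHz, folds to fs − 26.2 MHz = 22.2 MHz.
29.6 MHz > fs/2 = 24.2 MHz, folds to fs − 29.6 MHz = 18.8 MHz.
125.6 MHz mod fs = 28.8 MHz.
28.8 MHz > fs/2 = 24.2 MHz, folds to fs − 28.8 MHz = 19.6 MHz.
113.6 MHz mod fs = 16.8 MHz.
16.8 MHz ≤ fs/2 = 24.2 MHz, appears at 16.8 MHz.
31.6 MHz and 113.6 MHz both map to 16.8 MHz.

16.8 MHz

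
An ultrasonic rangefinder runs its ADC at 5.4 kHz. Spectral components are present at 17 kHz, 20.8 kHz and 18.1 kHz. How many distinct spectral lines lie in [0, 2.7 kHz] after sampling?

2

fs/2 = 2.7 kHz.
17 kHz mod fs = 0.8 kHz.
0.8 kHz ≤ fs/2 = 2.7 kHz, appears at 0.8 kHz.
20.8 kHz mod fs = 4.6 kHz.
4.6 kHz > fs/2 = 2.7 kHz, folds to fs − 4.6 kHz = 0.8 kHz.
18.1 kHz mod fs = 1.9 kHz.
1.9 kHz ≤ fs/2 = 2.7 kHz, appears at 1.9 kHz.
Distinct values: {0.8 kHz, 1.9 kHz} → 2.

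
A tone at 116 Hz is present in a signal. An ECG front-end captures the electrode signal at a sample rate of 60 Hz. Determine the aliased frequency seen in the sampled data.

4 Hz

116 Hz mod fs = 56 Hz.
56 Hz > fs/2 = 30 Hz, folds to fs − 56 Hz = 4 Hz.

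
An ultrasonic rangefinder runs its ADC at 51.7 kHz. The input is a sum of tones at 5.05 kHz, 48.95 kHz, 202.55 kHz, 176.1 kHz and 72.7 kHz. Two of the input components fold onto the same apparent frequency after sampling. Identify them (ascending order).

fs/2 = 25.85 kHz.
5.05 kHz ≤ fs/2 = 25.85 kHz, passes unchanged.
48.95 kHz > fs/2 = 25.85 kHz, folds to fs − 48.95 kHz = 2.75 kHz.
202.55 kHz mod fs = 47.45 kHz.
47.45 kHz > fs/2 = 25.85 kHz, folds to fs − 47.45 kHz = 4.25 kHz.
176.1 kHz mod fs = 21 kHz.
21 kHz ≤ fs/2 = 25.85 kHz, appears at 21 kHz.
72.7 kHz mod fs = 21 kHz.
21 kHz ≤ fs/2 = 25.85 kHz, appears at 21 kHz.
72.7 kHz and 176.1 kHz both map to 21 kHz.

72.7 kHz, 176.1 kHz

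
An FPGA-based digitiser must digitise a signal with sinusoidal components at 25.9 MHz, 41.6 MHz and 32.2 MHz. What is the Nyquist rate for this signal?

83.2 MHz

Highest-frequency component: 41.6 MHz.
Nyquist rate = 2 × 41.6 MHz = 83.2 MHz.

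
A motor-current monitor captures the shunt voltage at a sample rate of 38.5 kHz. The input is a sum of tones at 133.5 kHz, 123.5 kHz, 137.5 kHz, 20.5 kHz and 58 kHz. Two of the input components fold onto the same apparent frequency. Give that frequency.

fs/2 = 19.25 kHz.
133.5 kHz mod fs = 18 kHz.
18 kHz ≤ fs/2 = 19.25 kHz, appears at 18 kHz.
123.5 kHz mod fs = 8 kHz.
8 kHz ≤ fs/2 = 19.25 kHz, appears at 8 kHz.
137.5 kHz mod fs = 22 kHz.
22 kHz > fs/2 = 19.25 kHz, folds to fs − 22 kHz = 16.5 kHz.
20.5 kHz > fs/2 = 19.25 kHz, folds to fs − 20.5 kHz = 18 kHz.
58 kHz mod fs = 19.5 kHz.
19.5 kHz > fs/2 = 19.25 kHz, folds to fs − 19.5 kHz = 19 kHz.
20.5 kHz and 133.5 kHz both map to 18 kHz.

18 kHz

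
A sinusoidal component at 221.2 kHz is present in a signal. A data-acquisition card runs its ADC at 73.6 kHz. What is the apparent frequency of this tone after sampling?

221.2 kHz mod fs = 0.4 kHz.
0.4 kHz ≤ fs/2 = 36.8 kHz, appears at 0.4 kHz.

0.4 kHz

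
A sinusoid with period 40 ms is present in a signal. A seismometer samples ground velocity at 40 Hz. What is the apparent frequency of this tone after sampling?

T = 40 ms → f = 1/T = 25 Hz.
25 Hz > fs/2 = 20 Hz, folds to fs − 25 Hz = 15 Hz.

15 Hz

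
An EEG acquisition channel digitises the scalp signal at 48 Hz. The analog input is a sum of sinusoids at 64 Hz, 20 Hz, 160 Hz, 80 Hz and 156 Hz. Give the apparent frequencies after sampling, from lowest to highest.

fs/2 = 24 Hz.
64 Hz mod fs = 16 Hz.
16 Hz ≤ fs/2 = 24 Hz, appears at 16 Hz.
20 Hz ≤ fs/2 = 24 Hz, passes unchanged.
160 Hz mod fs = 16 Hz.
16 Hz ≤ fs/2 = 24 Hz, appears at 16 Hz.
80 Hz mod fs = 32 Hz.
32 Hz > fs/2 = 24 Hz, folds to fs − 32 Hz = 16 Hz.
156 Hz mod fs = 12 Hz.
12 Hz ≤ fs/2 = 24 Hz, appears at 12 Hz.
Distinct values: {12 Hz, 16 Hz, 20 Hz}.

12 Hz, 16 Hz, 20 Hz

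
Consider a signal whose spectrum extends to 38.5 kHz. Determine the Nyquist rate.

Nyquist rate = 2 × 38.5 kHz = 77 kHz.

77 kHz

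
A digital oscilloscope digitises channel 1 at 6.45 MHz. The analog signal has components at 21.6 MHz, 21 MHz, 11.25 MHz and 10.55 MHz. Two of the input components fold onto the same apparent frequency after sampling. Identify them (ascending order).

fs/2 = 3.225 MHz.
21.6 MHz mod fs = 2.25 MHz.
2.25 MHz ≤ fs/2 = 3.225 MHz, appears at 2.25 MHz.
21 MHz mod fs = 1.65 MHz.
1.65 MHz ≤ fs/2 = 3.225 MHz, appears at 1.65 MHz.
11.25 MHz mod fs = 4.8 MHz.
4.8 MHz > fs/2 = 3.225 MHz, folds to fs − 4.8 MHz = 1.65 MHz.
10.55 MHz mod fs = 4.1 MHz.
4.1 MHz > fs/2 = 3.225 MHz, folds to fs − 4.1 MHz = 2.35 MHz.
11.25 MHz and 21 MHz both map to 1.65 MHz.

11.25 MHz, 21 MHz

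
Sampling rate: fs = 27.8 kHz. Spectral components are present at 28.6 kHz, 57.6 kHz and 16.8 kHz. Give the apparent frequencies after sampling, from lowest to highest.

0.8 kHz, 2 kHz, 11 kHz

fs/2 = 13.9 kHz.
28.6 kHz mod fs = 0.8 kHz.
0.8 kHz ≤ fs/2 = 13.9 kHz, appears at 0.8 kHz.
57.6 kHz mod fs = 2 kHz.
2 kHz ≤ fs/2 = 13.9 kHz, appears at 2 kHz.
16.8 kHz > fs/2 = 13.9 kHz, folds to fs − 16.8 kHz = 11 kHz.
Distinct values: {0.8 kHz, 2 kHz, 11 kHz}.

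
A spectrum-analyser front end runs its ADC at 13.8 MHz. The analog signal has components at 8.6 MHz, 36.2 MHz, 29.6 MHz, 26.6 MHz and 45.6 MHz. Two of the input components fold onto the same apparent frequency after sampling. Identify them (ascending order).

8.6 MHz, 36.2 MHz

fs/2 = 6.9 MHz.
8.6 MHz > fs/2 = 6.9 MHz, folds to fs − 8.6 MHz = 5.2 MHz.
36.2 MHz mod fs = 8.6 MHz.
8.6 MHz > fs/2 = 6.9 MHz, folds to fs − 8.6 MHz = 5.2 MHz.
29.6 MHz mod fs = 2 MHz.
2 MHz ≤ fs/2 = 6.9 MHz, appears at 2 MHz.
26.6 MHz mod fs = 12.8 MHz.
12.8 MHz > fs/2 = 6.9 MHz, folds to fs − 12.8 MHz = 1 MHz.
45.6 MHz mod fs = 4.2 MHz.
4.2 MHz ≤ fs/2 = 6.9 MHz, appears at 4.2 MHz.
8.6 MHz and 36.2 MHz both map to 5.2 MHz.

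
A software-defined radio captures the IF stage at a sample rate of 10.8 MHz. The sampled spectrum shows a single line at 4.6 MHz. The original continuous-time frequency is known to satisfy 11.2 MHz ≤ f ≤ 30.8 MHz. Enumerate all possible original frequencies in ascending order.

15.4 MHz, 17 MHz, 26.2 MHz, 27.8 MHz

Frequencies that alias to 4.6 MHz are k·fs ± 4.6 MHz for integer k ≥ 0.
k=0: 4.6 MHz.
k=1: 6.2 MHz, 15.4 MHz.
k=2: 17 MHz, 26.2 MHz.
k=3: 27.8 MHz, 37 MHz.
k=4: 38.6 MHz, 47.8 MHz.
Within [11.2 MHz, 30.8 MHz]: 15.4 MHz, 17 MHz, 26.2 MHz, 27.8 MHz.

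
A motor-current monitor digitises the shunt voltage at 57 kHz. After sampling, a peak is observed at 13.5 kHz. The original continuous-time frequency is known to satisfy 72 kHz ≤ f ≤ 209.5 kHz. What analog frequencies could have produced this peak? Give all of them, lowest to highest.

Frequencies that alias to 13.5 kHz are k·fs ± 13.5 kHz for integer k ≥ 0.
k=0: 13.5 kHz.
k=1: 43.5 kHz, 70.5 kHz.
k=2: 100.5 kHz, 127.5 kHz.
k=3: 157.5 kHz, 184.5 kHz.
k=4: 214.5 kHz, 241.5 kHz.
Within [72 kHz, 209.5 kHz]: 100.5 kHz, 127.5 kHz, 157.5 kHz, 184.5 kHz.

100.5 kHz, 127.5 kHz, 157.5 kHz, 184.5 kHz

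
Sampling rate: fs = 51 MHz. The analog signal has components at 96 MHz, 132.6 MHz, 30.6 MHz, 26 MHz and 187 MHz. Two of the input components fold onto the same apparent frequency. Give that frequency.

fs/2 = 25.5 MHz.
96 MHz mod fs = 45 MHz.
45 MHz > fs/2 = 25.5 MHz, folds to fs − 45 MHz = 6 MHz.
132.6 MHz mod fs = 30.6 MHz.
30.6 MHz > fs/2 = 25.5 MHz, folds to fs − 30.6 MHz = 20.4 MHz.
30.6 MHz > fs/2 = 25.5 MHz, folds to fs − 30.6 MHz = 20.4 MHz.
26 MHz > fs/2 = 25.5 MHz, folds to fs − 26 MHz = 25 MHz.
187 MHz mod fs = 34 MHz.
34 MHz > fs/2 = 25.5 MHz, folds to fs − 34 MHz = 17 MHz.
30.6 MHz and 132.6 MHz both map to 20.4 MHz.

20.4 MHz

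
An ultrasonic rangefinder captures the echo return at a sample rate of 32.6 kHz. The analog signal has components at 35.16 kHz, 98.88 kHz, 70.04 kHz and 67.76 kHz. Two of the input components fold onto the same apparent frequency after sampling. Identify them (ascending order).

35.16 kHz, 67.76 kHz

fs/2 = 16.3 kHz.
35.16 kHz mod fs = 2.56 kHz.
2.56 kHz ≤ fs/2 = 16.3 kHz, appears at 2.56 kHz.
98.88 kHz mod fs = 1.08 kHz.
1.08 kHz ≤ fs/2 = 16.3 kHz, appears at 1.08 kHz.
70.04 kHz mod fs = 4.84 kHz.
4.84 kHz ≤ fs/2 = 16.3 kHz, appears at 4.84 kHz.
67.76 kHz mod fs = 2.56 kHz.
2.56 kHz ≤ fs/2 = 16.3 kHz, appears at 2.56 kHz.
35.16 kHz and 67.76 kHz both map to 2.56 kHz.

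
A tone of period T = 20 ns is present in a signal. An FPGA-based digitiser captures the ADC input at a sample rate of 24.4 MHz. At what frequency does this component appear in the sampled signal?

T = 20 ns → f = 1/T = 50 MHz.
50 MHz mod fs = 1.2 MHz.
1.2 MHz ≤ fs/2 = 12.2 MHz, appears at 1.2 MHz.

1.2 MHz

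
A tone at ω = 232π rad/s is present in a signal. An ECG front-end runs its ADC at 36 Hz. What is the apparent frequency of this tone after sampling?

ω = 232π rad/s → f = ω/(2π) = 116 Hz.
116 Hz mod fs = 8 Hz.
8 Hz ≤ fs/2 = 18 Hz, appears at 8 Hz.

8 Hz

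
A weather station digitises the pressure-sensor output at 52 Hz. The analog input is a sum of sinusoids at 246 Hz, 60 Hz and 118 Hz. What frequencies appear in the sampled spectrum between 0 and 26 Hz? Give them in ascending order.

fs/2 = 26 Hz.
246 Hz mod fs = 38 Hz.
38 Hz > fs/2 = 26 Hz, folds to fs − 38 Hz = 14 Hz.
60 Hz mod fs = 8 Hz.
8 Hz ≤ fs/2 = 26 Hz, appears at 8 Hz.
118 Hz mod fs = 14 Hz.
14 Hz ≤ fs/2 = 26 Hz, appears at 14 Hz.
Distinct values: {8 Hz, 14 Hz}.

8 Hz, 14 Hz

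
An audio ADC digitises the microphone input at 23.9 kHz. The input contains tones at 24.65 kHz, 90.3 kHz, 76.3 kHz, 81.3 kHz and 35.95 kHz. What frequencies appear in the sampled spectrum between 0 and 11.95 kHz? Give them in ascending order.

fs/2 = 11.95 kHz.
24.65 kHz mod fs = 0.75 kHz.
0.75 kHz ≤ fs/2 = 11.95 kHz, appears at 0.75 kHz.
90.3 kHz mod fs = 18.6 kHz.
18.6 kHz > fs/2 = 11.95 kHz, folds to fs − 18.6 kHz = 5.3 kHz.
76.3 kHz mod fs = 4.6 kHz.
4.6 kHz ≤ fs/2 = 11.95 kHz, appears at 4.6 kHz.
81.3 kHz mod fs = 9.6 kHz.
9.6 kHz ≤ fs/2 = 11.95 kHz, appears at 9.6 kHz.
35.95 kHz mod fs = 12.05 kHz.
12.05 kHz > fs/2 = 11.95 kHz, folds to fs − 12.05 kHz = 11.85 kHz.
Distinct values: {0.75 kHz, 4.6 kHz, 5.3 kHz, 9.6 kHz, 11.85 kHz}.

0.75 kHz, 4.6 kHz, 5.3 kHz, 9.6 kHz, 11.85 kHz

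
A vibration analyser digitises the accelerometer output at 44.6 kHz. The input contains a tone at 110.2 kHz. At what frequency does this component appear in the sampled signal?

110.2 kHz mod fs = 21 kHz.
21 kHz ≤ fs/2 = 22.3 kHz, appears at 21 kHz.

21 kHz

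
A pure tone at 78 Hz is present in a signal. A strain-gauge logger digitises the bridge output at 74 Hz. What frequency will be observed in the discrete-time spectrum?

4 Hz

78 Hz mod fs = 4 Hz.
4 Hz ≤ fs/2 = 37 Hz, appears at 4 Hz.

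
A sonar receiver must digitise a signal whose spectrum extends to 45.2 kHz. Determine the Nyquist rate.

90.4 kHz

Nyquist rate = 2 × 45.2 kHz = 90.4 kHz.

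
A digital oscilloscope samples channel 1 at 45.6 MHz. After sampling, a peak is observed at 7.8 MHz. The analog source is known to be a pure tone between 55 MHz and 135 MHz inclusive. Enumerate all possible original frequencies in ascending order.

83.4 MHz, 99 MHz, 129 MHz

Frequencies that alias to 7.8 MHz are k·fs ± 7.8 MHz for integer k ≥ 0.
k=0: 7.8 MHz.
k=1: 37.8 MHz, 53.4 MHz.
k=2: 83.4 MHz, 99 MHz.
k=3: 129 MHz, 144.6 MHz.
k=4: 174.6 MHz, 190.2 MHz.
Within [55 MHz, 135 MHz]: 83.4 MHz, 99 MHz, 129 MHz.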